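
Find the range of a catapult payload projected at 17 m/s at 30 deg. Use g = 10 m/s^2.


Given: v0 = 17 m/s, theta = 30 deg, g = 10 m/s^2
sin(2*30) = sin(60) = sqrt(3)/2
Using R = v0^2 * sin(2*theta) / g
R = 17^2 * (sqrt(3)/2) / 10
R = 289 * sqrt(3) / 20
R = 289/20*sqrt(3) m

289/20*sqrt(3) m


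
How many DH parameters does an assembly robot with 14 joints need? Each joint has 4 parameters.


Given: 14 joints, 4 DH parameters per joint (d, theta, a, alpha)
Total DH parameters = number_of_joints * 4
Total = 14 * 4
Total = 56

56


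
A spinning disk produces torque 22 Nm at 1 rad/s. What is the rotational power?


Given: tau = 22 Nm, omega = 1 rad/s
Using P = tau * omega
P = 22 * 1
P = 22 W

22 W


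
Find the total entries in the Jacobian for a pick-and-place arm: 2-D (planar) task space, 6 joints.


Given: task space dimension = 2, joints = 6
Jacobian is a 2 x 6 matrix
Total entries = rows * columns
Total = 2 * 6
Total = 12

12


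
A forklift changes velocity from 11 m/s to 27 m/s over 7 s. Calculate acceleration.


Given: initial velocity v0 = 11 m/s, final velocity v = 27 m/s, time t = 7 s
Using a = (v - v0) / t
a = (27 - 11) / 7
a = 16 / 7
a = 16/7 m/s^2

16/7 m/s^2


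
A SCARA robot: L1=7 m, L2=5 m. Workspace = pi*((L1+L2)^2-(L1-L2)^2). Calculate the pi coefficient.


Given: L1 = 7, L2 = 5
(L1+L2)^2 = (12)^2 = 144
(L1-L2)^2 = (2)^2 = 4
Difference = 144 - 4 = 140
This equals 4*L1*L2 = 4*7*5 = 140
Workspace area = 140*pi

140


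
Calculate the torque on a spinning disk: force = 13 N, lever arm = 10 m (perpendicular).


Given: F = 13 N, r = 10 m, angle = 90 deg (perpendicular)
Using tau = F * r * sin(90)
sin(90) = 1
tau = 13 * 10 * 1
tau = 130 Nm

130 Nm


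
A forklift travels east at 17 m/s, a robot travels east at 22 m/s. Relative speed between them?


Given: v_A = 17 m/s east, v_B = 22 m/s east
Both move in the same direction; relative speed = |v_A - v_B|
|17 - 22| = |-5|
= 5 m/s

5 m/s


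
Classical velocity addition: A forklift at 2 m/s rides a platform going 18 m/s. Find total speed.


Given: object velocity = 2 m/s, platform velocity = 18 m/s (same direction)
Using classical velocity addition: v_total = v_object + v_platform
v_total = 2 + 18
v_total = 20 m/s

20 m/s


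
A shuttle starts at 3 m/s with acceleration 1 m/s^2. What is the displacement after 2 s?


Given: v0 = 3 m/s, a = 1 m/s^2, t = 2 s
Using s = v0*t + (1/2)*a*t^2
s = 3*2 + (1/2)*1*2^2
s = 6 + (1/2)*4
s = 6 + 2
s = 8

8 m


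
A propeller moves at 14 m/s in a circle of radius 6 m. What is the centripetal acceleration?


Given: v = 14 m/s, r = 6 m
Using a_c = v^2 / r
a_c = 14^2 / 6
a_c = 196 / 6
a_c = 98/3 m/s^2

98/3 m/s^2


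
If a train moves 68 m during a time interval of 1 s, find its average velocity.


Given: distance d = 68 m, time t = 1 s
Using v = d / t
v = 68 / 1
v = 68 m/s

68 m/s


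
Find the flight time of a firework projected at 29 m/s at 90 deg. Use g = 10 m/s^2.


Given: v0 = 29 m/s, theta = 90 deg, g = 10 m/s^2
sin(90) = 1
Using T = 2*v0*sin(theta) / g
T = 2*29*1 / 10
T = 58 / 10
T = 29/5 s

29/5 s


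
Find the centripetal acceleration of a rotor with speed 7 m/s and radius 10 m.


Given: v = 7 m/s, r = 10 m
Using a_c = v^2 / r
a_c = 7^2 / 10
a_c = 49 / 10
a_c = 49/10 m/s^2

49/10 m/s^2


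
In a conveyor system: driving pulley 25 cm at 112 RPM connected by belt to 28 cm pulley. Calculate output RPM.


Given: D1 = 25 cm, w1 = 112 RPM, D2 = 28 cm
Using D1*w1 = D2*w2
w2 = D1*w1 / D2
w2 = 25*112 / 28
w2 = 2800 / 28
w2 = 100 RPM

100 RPM


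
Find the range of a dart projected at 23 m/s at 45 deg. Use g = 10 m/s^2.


Given: v0 = 23 m/s, theta = 45 deg, g = 10 m/s^2
sin(2*45) = sin(90) = 1
Using R = v0^2 * sin(2*theta) / g
R = 23^2 * 1 / 10
R = 529 / 10
R = 529/10 m

529/10 m


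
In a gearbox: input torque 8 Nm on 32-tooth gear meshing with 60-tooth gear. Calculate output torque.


Given: N1 = 32, N2 = 60, T1 = 8 Nm
Using T2/T1 = N2/N1
T2 = T1 * N2 / N1
T2 = 8 * 60 / 32
T2 = 480 / 32
T2 = 15 Nm

15 Nm


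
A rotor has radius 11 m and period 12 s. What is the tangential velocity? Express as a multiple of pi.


Given: radius r = 11 m, period T = 12 s
Using v = 2*pi*r / T
v = 2*pi*11 / 12
v = 22*pi / 12
v = 11/6*pi m/s

11/6*pi m/s


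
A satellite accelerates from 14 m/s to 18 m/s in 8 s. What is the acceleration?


Given: initial velocity v0 = 14 m/s, final velocity v = 18 m/s, time t = 8 s
Using a = (v - v0) / t
a = (18 - 14) / 8
a = 4 / 8
a = 1/2 m/s^2

1/2 m/s^2


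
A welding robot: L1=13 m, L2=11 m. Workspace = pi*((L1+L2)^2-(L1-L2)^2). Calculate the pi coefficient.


Given: L1 = 13, L2 = 11
(L1+L2)^2 = (24)^2 = 576
(L1-L2)^2 = (2)^2 = 4
Difference = 576 - 4 = 572
This equals 4*L1*L2 = 4*13*11 = 572
Workspace area = 572*pi

572


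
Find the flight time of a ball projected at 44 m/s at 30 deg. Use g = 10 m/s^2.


Given: v0 = 44 m/s, theta = 30 deg, g = 10 m/s^2
sin(30) = 1/2
Using T = 2*v0*sin(theta) / g
T = 2*44*1/2 / 10
T = 44 / 10
T = 22/5 s

22/5 s


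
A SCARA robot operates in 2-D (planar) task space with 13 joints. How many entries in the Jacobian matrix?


Given: task space dimension = 2, joints = 13
Jacobian is a 2 x 13 matrix
Total entries = rows * columns
Total = 2 * 13
Total = 26

26


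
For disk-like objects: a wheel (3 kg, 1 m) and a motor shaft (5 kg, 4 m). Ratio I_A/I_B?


Given: M1=3 kg, R1=1 m, M2=5 kg, R2=4 m
For a disk: I = (1/2)*M*R^2, so I_A/I_B = (M1*R1^2)/(M2*R2^2)
M1*R1^2 = 3*1 = 3
M2*R2^2 = 5*16 = 80
I_A/I_B = 3/80 = 3/80

3/80


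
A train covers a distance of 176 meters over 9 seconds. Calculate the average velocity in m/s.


Given: distance d = 176 m, time t = 9 s
Using v = d / t
v = 176 / 9
v = 176/9 m/s

176/9 m/s


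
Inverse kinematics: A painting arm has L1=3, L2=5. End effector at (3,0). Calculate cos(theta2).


Given: L1 = 3, L2 = 5, target (x, y) = (3, 0)
Using cos(theta2) = (x^2 + y^2 - L1^2 - L2^2) / (2*L1*L2)
x^2 + y^2 = 3^2 + 0 = 9
L1^2 + L2^2 = 9 + 25 = 34
Numerator = 9 - 34 = -25
Denominator = 2*3*5 = 30
cos(theta2) = -25/30 = -5/6

-5/6


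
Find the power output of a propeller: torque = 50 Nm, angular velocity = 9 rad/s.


Given: tau = 50 Nm, omega = 9 rad/s
Using P = tau * omega
P = 50 * 9
P = 450 W

450 W


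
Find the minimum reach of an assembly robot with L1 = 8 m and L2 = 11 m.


Given: L1 = 8 m, L2 = 11 m
For a 2-link planar arm, min reach = |L1 - L2| (second link folded back)
Min reach = |8 - 11|
Min reach = 3 m

3 m


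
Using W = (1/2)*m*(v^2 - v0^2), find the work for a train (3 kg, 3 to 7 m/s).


Given: m = 3 kg, v0 = 3 m/s, v = 7 m/s
Using W = (1/2)*m*(v^2 - v0^2)
v^2 = 7^2 = 49
v0^2 = 3^2 = 9
v^2 - v0^2 = 49 - 9 = 40
W = (1/2)*3*40 = 60 J

60 J


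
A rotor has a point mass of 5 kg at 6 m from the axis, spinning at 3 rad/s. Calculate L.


Given: m = 5 kg, r = 6 m, omega = 3 rad/s
For a point mass: I = m*r^2
I = 5*6^2 = 5*36 = 180
L = I*omega = 180*3
L = 540 kg*m^2/s

540 kg*m^2/s


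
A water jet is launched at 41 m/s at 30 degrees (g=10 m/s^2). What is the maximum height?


Given: v0 = 41 m/s, theta = 30 deg, g = 10 m/s^2
sin^2(30) = 1/4
Using H = v0^2 * sin^2(theta) / (2*g)
H = 41^2 * 1/4 / (2*10)
H = 1681 * 1/4 / 20
H = 1681/4 / 20
H = 1681/80 m

1681/80 m


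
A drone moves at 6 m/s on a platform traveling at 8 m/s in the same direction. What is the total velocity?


Given: object velocity = 6 m/s, platform velocity = 8 m/s (same direction)
Using classical velocity addition: v_total = v_object + v_platform
v_total = 6 + 8
v_total = 14 m/s

14 m/s


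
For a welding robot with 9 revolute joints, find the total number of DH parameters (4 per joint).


Given: 9 joints, 4 DH parameters per joint (d, theta, a, alpha)
Total DH parameters = number_of_joints * 4
Total = 9 * 4
Total = 36

36


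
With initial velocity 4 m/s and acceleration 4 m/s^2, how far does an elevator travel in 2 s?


Given: v0 = 4 m/s, a = 4 m/s^2, t = 2 s
Using s = v0*t + (1/2)*a*t^2
s = 4*2 + (1/2)*4*2^2
s = 8 + (1/2)*16
s = 8 + 8
s = 16

16 m


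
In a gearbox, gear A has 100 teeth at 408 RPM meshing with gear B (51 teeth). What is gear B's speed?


Given: N1 = 100 teeth, w1 = 408 RPM, N2 = 51 teeth
Using N1*w1 = N2*w2
w2 = N1*w1 / N2
w2 = 100*408 / 51
w2 = 40800 / 51
w2 = 800 RPM

800 RPM


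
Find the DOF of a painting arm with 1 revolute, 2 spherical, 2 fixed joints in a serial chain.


Given: serial robot with 1 revolute, 2 spherical, 2 fixed joints
DOF contribution per joint type: revolute=1, prismatic=1, spherical=3, fixed=0
DOF = 1*1 + 2*3 + 2*0
DOF = 7

7


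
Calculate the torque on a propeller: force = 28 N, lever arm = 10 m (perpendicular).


Given: F = 28 N, r = 10 m, angle = 90 deg (perpendicular)
Using tau = F * r * sin(90)
sin(90) = 1
tau = 28 * 10 * 1
tau = 280 Nm

280 Nm


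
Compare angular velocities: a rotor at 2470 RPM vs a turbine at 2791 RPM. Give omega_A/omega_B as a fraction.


Given: RPM_A = 2470, RPM_B = 2791
omega = 2*pi*RPM/60, so omega_A/omega_B = RPM_A / RPM_B
omega_A/omega_B = 2470 / 2791
omega_A/omega_B = 2470/2791

2470/2791


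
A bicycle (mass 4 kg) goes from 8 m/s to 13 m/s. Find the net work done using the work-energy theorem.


Given: m = 4 kg, v0 = 8 m/s, v = 13 m/s
Using W = (1/2)*m*(v^2 - v0^2)
v^2 = 13^2 = 169
v0^2 = 8^2 = 64
v^2 - v0^2 = 169 - 64 = 105
W = (1/2)*4*105 = 210 J

210 J


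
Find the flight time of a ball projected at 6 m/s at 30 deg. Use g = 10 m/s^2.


Given: v0 = 6 m/s, theta = 30 deg, g = 10 m/s^2
sin(30) = 1/2
Using T = 2*v0*sin(theta) / g
T = 2*6*1/2 / 10
T = 6 / 10
T = 3/5 s

3/5 s


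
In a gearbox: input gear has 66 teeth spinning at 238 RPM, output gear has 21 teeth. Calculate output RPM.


Given: N1 = 66 teeth, w1 = 238 RPM, N2 = 21 teeth
Using N1*w1 = N2*w2
w2 = N1*w1 / N2
w2 = 66*238 / 21
w2 = 15708 / 21
w2 = 748 RPM

748 RPM


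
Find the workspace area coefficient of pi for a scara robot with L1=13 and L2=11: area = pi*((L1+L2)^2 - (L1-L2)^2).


Given: L1 = 13, L2 = 11
(L1+L2)^2 = (24)^2 = 576
(L1-L2)^2 = (2)^2 = 4
Difference = 576 - 4 = 572
This equals 4*L1*L2 = 4*13*11 = 572
Workspace area = 572*pi

572


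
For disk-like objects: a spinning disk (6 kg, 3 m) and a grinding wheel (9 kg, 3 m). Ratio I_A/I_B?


Given: M1=6 kg, R1=3 m, M2=9 kg, R2=3 m
For a disk: I = (1/2)*M*R^2, so I_A/I_B = (M1*R1^2)/(M2*R2^2)
M1*R1^2 = 6*9 = 54
M2*R2^2 = 9*9 = 81
I_A/I_B = 54/81 = 2/3

2/3


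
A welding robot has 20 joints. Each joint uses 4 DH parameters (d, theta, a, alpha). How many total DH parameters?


Given: 20 joints, 4 DH parameters per joint (d, theta, a, alpha)
Total DH parameters = number_of_joints * 4
Total = 20 * 4
Total = 80

80


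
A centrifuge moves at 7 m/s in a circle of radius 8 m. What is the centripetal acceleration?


Given: v = 7 m/s, r = 8 m
Using a_c = v^2 / r
a_c = 7^2 / 8
a_c = 49 / 8
a_c = 49/8 m/s^2

49/8 m/s^2


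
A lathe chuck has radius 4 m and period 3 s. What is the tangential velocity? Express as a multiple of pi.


Given: radius r = 4 m, period T = 3 s
Using v = 2*pi*r / T
v = 2*pi*4 / 3
v = 8*pi / 3
v = 8/3*pi m/s

8/3*pi m/s


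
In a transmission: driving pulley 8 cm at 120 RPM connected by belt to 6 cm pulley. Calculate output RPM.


Given: D1 = 8 cm, w1 = 120 RPM, D2 = 6 cm
Using D1*w1 = D2*w2
w2 = D1*w1 / D2
w2 = 8*120 / 6
w2 = 960 / 6
w2 = 160 RPM

160 RPM


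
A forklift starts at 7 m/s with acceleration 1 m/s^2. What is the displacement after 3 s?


Given: v0 = 7 m/s, a = 1 m/s^2, t = 3 s
Using s = v0*t + (1/2)*a*t^2
s = 7*3 + (1/2)*1*3^2
s = 21 + (1/2)*9
s = 21 + 9/2
s = 51/2

51/2 m


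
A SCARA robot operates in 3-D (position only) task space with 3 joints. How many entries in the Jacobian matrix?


Given: task space dimension = 3, joints = 3
Jacobian is a 3 x 3 matrix
Total entries = rows * columns
Total = 3 * 3
Total = 9

9


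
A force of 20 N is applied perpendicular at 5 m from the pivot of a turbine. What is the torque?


Given: F = 20 N, r = 5 m, angle = 90 deg (perpendicular)
Using tau = F * r * sin(90)
sin(90) = 1
tau = 20 * 5 * 1
tau = 100 Nm

100 Nm


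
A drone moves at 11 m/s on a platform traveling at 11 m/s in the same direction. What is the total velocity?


Given: object velocity = 11 m/s, platform velocity = 11 m/s (same direction)
Using classical velocity addition: v_total = v_object + v_platform
v_total = 11 + 11
v_total = 22 m/s

22 m/s


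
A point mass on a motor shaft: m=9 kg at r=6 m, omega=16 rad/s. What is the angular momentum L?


Given: m = 9 kg, r = 6 m, omega = 16 rad/s
For a point mass: I = m*r^2
I = 9*6^2 = 9*36 = 324
L = I*omega = 324*16
L = 5184 kg*m^2/s

5184 kg*m^2/s


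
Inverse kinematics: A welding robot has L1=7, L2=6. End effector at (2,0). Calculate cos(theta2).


Given: L1 = 7, L2 = 6, target (x, y) = (2, 0)
Using cos(theta2) = (x^2 + y^2 - L1^2 - L2^2) / (2*L1*L2)
x^2 + y^2 = 2^2 + 0 = 4
L1^2 + L2^2 = 49 + 36 = 85
Numerator = 4 - 85 = -81
Denominator = 2*7*6 = 84
cos(theta2) = -81/84 = -27/28

-27/28


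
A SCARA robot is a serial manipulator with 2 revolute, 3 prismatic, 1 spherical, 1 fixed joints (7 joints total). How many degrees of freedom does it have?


Given: serial robot with 2 revolute, 3 prismatic, 1 spherical, 1 fixed joints
DOF contribution per joint type: revolute=1, prismatic=1, spherical=3, fixed=0
DOF = 2*1 + 3*1 + 1*3 + 1*0
DOF = 8

8


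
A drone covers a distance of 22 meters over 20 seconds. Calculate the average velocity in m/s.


Given: distance d = 22 m, time t = 20 s
Using v = d / t
v = 22 / 20
v = 11/10 m/s

11/10 m/s


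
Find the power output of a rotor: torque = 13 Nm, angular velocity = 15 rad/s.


Given: tau = 13 Nm, omega = 15 rad/s
Using P = tau * omega
P = 13 * 15
P = 195 W

195 W


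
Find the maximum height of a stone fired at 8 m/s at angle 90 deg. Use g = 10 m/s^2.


Given: v0 = 8 m/s, theta = 90 deg, g = 10 m/s^2
sin^2(90) = 1
Using H = v0^2 * sin^2(theta) / (2*g)
H = 8^2 * 1 / (2*10)
H = 64 * 1 / 20
H = 64 / 20
H = 16/5 m

16/5 m


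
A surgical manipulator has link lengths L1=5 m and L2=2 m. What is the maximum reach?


Given: L1 = 5 m, L2 = 2 m
For a 2-link planar arm, max reach = L1 + L2 (fully extended)
Max reach = 5 + 2
Max reach = 7 m

7 m


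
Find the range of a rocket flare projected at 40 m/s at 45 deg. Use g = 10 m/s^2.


Given: v0 = 40 m/s, theta = 45 deg, g = 10 m/s^2
sin(2*45) = sin(90) = 1
Using R = v0^2 * sin(2*theta) / g
R = 40^2 * 1 / 10
R = 1600 / 10
R = 160 m

160 m


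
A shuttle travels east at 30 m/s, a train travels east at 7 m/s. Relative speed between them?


Given: v_A = 30 m/s east, v_B = 7 m/s east
Both move in the same direction; relative speed = |v_A - v_B|
|30 - 7| = |23|
= 23 m/s

23 m/s


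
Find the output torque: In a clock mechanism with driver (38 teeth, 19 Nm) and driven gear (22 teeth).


Given: N1 = 38, N2 = 22, T1 = 19 Nm
Using T2/T1 = N2/N1
T2 = T1 * N2 / N1
T2 = 19 * 22 / 38
T2 = 418 / 38
T2 = 11 Nm

11 Nm


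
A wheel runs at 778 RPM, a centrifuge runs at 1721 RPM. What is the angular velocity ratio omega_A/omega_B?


Given: RPM_A = 778, RPM_B = 1721
omega = 2*pi*RPM/60, so omega_A/omega_B = RPM_A / RPM_B
omega_A/omega_B = 778 / 1721
omega_A/omega_B = 778/1721

778/1721


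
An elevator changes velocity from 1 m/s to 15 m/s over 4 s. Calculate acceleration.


Given: initial velocity v0 = 1 m/s, final velocity v = 15 m/s, time t = 4 s
Using a = (v - v0) / t
a = (15 - 1) / 4
a = 14 / 4
a = 7/2 m/s^2

7/2 m/s^2


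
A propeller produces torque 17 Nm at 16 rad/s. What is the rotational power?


Given: tau = 17 Nm, omega = 16 rad/s
Using P = tau * omega
P = 17 * 16
P = 272 W

272 W


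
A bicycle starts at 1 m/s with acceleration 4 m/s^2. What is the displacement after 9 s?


Given: v0 = 1 m/s, a = 4 m/s^2, t = 9 s
Using s = v0*t + (1/2)*a*t^2
s = 1*9 + (1/2)*4*9^2
s = 9 + (1/2)*324
s = 9 + 162
s = 171

171 m


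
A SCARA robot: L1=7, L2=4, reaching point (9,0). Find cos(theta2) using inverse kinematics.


Given: L1 = 7, L2 = 4, target (x, y) = (9, 0)
Using cos(theta2) = (x^2 + y^2 - L1^2 - L2^2) / (2*L1*L2)
x^2 + y^2 = 9^2 + 0 = 81
L1^2 + L2^2 = 49 + 16 = 65
Numerator = 81 - 65 = 16
Denominator = 2*7*4 = 56
cos(theta2) = 16/56 = 2/7

2/7


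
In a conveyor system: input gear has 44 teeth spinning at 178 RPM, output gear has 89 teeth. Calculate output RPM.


Given: N1 = 44 teeth, w1 = 178 RPM, N2 = 89 teeth
Using N1*w1 = N2*w2
w2 = N1*w1 / N2
w2 = 44*178 / 89
w2 = 7832 / 89
w2 = 88 RPM

88 RPM


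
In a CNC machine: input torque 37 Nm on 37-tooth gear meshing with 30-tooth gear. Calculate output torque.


Given: N1 = 37, N2 = 30, T1 = 37 Nm
Using T2/T1 = N2/N1
T2 = T1 * N2 / N1
T2 = 37 * 30 / 37
T2 = 1110 / 37
T2 = 30 Nm

30 Nm


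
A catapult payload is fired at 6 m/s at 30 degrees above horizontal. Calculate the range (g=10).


Given: v0 = 6 m/s, theta = 30 deg, g = 10 m/s^2
sin(2*30) = sin(60) = sqrt(3)/2
Using R = v0^2 * sin(2*theta) / g
R = 6^2 * (sqrt(3)/2) / 10
R = 36 * sqrt(3) / 20
R = 9/5*sqrt(3) m

9/5*sqrt(3) m


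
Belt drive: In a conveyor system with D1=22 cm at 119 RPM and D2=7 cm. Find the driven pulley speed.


Given: D1 = 22 cm, w1 = 119 RPM, D2 = 7 cm
Using D1*w1 = D2*w2
w2 = D1*w1 / D2
w2 = 22*119 / 7
w2 = 2618 / 7
w2 = 374 RPM

374 RPM


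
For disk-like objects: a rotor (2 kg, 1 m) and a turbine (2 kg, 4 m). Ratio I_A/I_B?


Given: M1=2 kg, R1=1 m, M2=2 kg, R2=4 m
For a disk: I = (1/2)*M*R^2, so I_A/I_B = (M1*R1^2)/(M2*R2^2)
M1*R1^2 = 2*1 = 2
M2*R2^2 = 2*16 = 32
I_A/I_B = 2/32 = 1/16

1/16


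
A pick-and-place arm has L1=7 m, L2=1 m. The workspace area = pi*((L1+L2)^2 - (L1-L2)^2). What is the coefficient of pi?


Given: L1 = 7, L2 = 1
(L1+L2)^2 = (8)^2 = 64
(L1-L2)^2 = (6)^2 = 36
Difference = 64 - 36 = 28
This equals 4*L1*L2 = 4*7*1 = 28
Workspace area = 28*pi

28


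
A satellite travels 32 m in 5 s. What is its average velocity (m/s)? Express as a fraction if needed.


Given: distance d = 32 m, time t = 5 s
Using v = d / t
v = 32 / 5
v = 32/5 m/s

32/5 m/s


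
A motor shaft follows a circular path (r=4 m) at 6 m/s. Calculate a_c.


Given: v = 6 m/s, r = 4 m
Using a_c = v^2 / r
a_c = 6^2 / 4
a_c = 36 / 4
a_c = 9 m/s^2

9 m/s^2


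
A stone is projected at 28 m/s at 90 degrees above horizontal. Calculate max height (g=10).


Given: v0 = 28 m/s, theta = 90 deg, g = 10 m/s^2
sin^2(90) = 1
Using H = v0^2 * sin^2(theta) / (2*g)
H = 28^2 * 1 / (2*10)
H = 784 * 1 / 20
H = 784 / 20
H = 196/5 m

196/5 m


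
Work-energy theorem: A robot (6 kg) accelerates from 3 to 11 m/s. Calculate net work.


Given: m = 6 kg, v0 = 3 m/s, v = 11 m/s
Using W = (1/2)*m*(v^2 - v0^2)
v^2 = 11^2 = 121
v0^2 = 3^2 = 9
v^2 - v0^2 = 121 - 9 = 112
W = (1/2)*6*112 = 336 J

336 J


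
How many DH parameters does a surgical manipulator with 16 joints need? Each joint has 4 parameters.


Given: 16 joints, 4 DH parameters per joint (d, theta, a, alpha)
Total DH parameters = number_of_joints * 4
Total = 16 * 4
Total = 64

64


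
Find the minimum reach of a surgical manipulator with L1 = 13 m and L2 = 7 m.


Given: L1 = 13 m, L2 = 7 m
For a 2-link planar arm, min reach = |L1 - L2| (second link folded back)
Min reach = |13 - 7|
Min reach = 6 m

6 m


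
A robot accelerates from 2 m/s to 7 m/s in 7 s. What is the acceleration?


Given: initial velocity v0 = 2 m/s, final velocity v = 7 m/s, time t = 7 s
Using a = (v - v0) / t
a = (7 - 2) / 7
a = 5 / 7
a = 5/7 m/s^2

5/7 m/s^2


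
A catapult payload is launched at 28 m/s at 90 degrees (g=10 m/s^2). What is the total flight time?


Given: v0 = 28 m/s, theta = 90 deg, g = 10 m/s^2
sin(90) = 1
Using T = 2*v0*sin(theta) / g
T = 2*28*1 / 10
T = 56 / 10
T = 28/5 s

28/5 s


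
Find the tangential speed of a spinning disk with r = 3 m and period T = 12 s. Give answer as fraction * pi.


Given: radius r = 3 m, period T = 12 s
Using v = 2*pi*r / T
v = 2*pi*3 / 12
v = 6*pi / 12
v = 1/2*pi m/s

1/2*pi m/s


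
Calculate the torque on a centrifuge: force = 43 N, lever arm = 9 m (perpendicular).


Given: F = 43 N, r = 9 m, angle = 90 deg (perpendicular)
Using tau = F * r * sin(90)
sin(90) = 1
tau = 43 * 9 * 1
tau = 387 Nm

387 Nm


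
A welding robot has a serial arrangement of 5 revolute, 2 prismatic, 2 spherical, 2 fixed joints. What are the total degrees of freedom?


Given: serial robot with 5 revolute, 2 prismatic, 2 spherical, 2 fixed joints
DOF contribution per joint type: revolute=1, prismatic=1, spherical=3, fixed=0
DOF = 5*1 + 2*1 + 2*3 + 2*0
DOF = 13

13


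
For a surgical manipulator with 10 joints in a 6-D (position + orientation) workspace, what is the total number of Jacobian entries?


Given: task space dimension = 6, joints = 10
Jacobian is a 6 x 10 matrix
Total entries = rows * columns
Total = 6 * 10
Total = 60

60


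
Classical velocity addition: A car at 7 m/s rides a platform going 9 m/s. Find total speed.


Given: object velocity = 7 m/s, platform velocity = 9 m/s (same direction)
Using classical velocity addition: v_total = v_object + v_platform
v_total = 7 + 9
v_total = 16 m/s

16 m/s


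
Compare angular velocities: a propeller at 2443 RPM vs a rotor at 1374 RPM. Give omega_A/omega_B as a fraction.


Given: RPM_A = 2443, RPM_B = 1374
omega = 2*pi*RPM/60, so omega_A/omega_B = RPM_A / RPM_B
omega_A/omega_B = 2443 / 1374
omega_A/omega_B = 2443/1374

2443/1374


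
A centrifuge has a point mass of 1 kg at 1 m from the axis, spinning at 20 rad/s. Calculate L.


Given: m = 1 kg, r = 1 m, omega = 20 rad/s
For a point mass: I = m*r^2
I = 1*1^2 = 1*1 = 1
L = I*omega = 1*20
L = 20 kg*m^2/s

20 kg*m^2/s


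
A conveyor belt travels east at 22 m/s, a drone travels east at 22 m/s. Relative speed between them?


Given: v_A = 22 m/s east, v_B = 22 m/s east
Both move in the same direction; relative speed = |v_A - v_B|
|22 - 22| = |0|
= 0 m/s

0 m/s


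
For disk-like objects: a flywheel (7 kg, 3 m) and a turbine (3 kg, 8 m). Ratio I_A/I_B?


Given: M1=7 kg, R1=3 m, M2=3 kg, R2=8 m
For a disk: I = (1/2)*M*R^2, so I_A/I_B = (M1*R1^2)/(M2*R2^2)
M1*R1^2 = 7*9 = 63
M2*R2^2 = 3*64 = 192
I_A/I_B = 63/192 = 21/64

21/64


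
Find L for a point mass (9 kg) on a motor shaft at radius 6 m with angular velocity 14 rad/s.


Given: m = 9 kg, r = 6 m, omega = 14 rad/s
For a point mass: I = m*r^2
I = 9*6^2 = 9*36 = 324
L = I*omega = 324*14
L = 4536 kg*m^2/s

4536 kg*m^2/s


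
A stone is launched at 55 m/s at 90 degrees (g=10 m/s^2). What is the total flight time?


Given: v0 = 55 m/s, theta = 90 deg, g = 10 m/s^2
sin(90) = 1
Using T = 2*v0*sin(theta) / g
T = 2*55*1 / 10
T = 110 / 10
T = 11 s

11 s


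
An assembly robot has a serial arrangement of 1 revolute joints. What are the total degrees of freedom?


Given: serial robot with 1 revolute joints
DOF contribution per joint type: revolute=1, prismatic=1, spherical=3, fixed=0
DOF = 1*1
DOF = 1

1


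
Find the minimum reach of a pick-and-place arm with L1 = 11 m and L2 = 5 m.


Given: L1 = 11 m, L2 = 5 m
For a 2-link planar arm, min reach = |L1 - L2| (second link folded back)
Min reach = |11 - 5|
Min reach = 6 m

6 m


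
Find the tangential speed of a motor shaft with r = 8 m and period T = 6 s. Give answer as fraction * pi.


Given: radius r = 8 m, period T = 6 s
Using v = 2*pi*r / T
v = 2*pi*8 / 6
v = 16*pi / 6
v = 8/3*pi m/s

8/3*pi m/s


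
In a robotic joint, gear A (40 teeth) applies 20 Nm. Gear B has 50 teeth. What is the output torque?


Given: N1 = 40, N2 = 50, T1 = 20 Nm
Using T2/T1 = N2/N1
T2 = T1 * N2 / N1
T2 = 20 * 50 / 40
T2 = 1000 / 40
T2 = 25 Nm

25 Nm


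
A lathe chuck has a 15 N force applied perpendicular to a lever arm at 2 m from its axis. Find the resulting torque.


Given: F = 15 N, r = 2 m, angle = 90 deg (perpendicular)
Using tau = F * r * sin(90)
sin(90) = 1
tau = 15 * 2 * 1
tau = 30 Nm

30 Nm


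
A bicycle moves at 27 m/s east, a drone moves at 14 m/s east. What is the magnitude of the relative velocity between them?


Given: v_A = 27 m/s east, v_B = 14 m/s east
Both move in the same direction; relative speed = |v_A - v_B|
|27 - 14| = |13|
= 13 m/s

13 m/s


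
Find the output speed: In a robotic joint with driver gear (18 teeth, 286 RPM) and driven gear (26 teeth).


Given: N1 = 18 teeth, w1 = 286 RPM, N2 = 26 teeth
Using N1*w1 = N2*w2
w2 = N1*w1 / N2
w2 = 18*286 / 26
w2 = 5148 / 26
w2 = 198 RPM

198 RPM


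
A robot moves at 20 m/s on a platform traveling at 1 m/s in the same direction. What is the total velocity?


Given: object velocity = 20 m/s, platform velocity = 1 m/s (same direction)
Using classical velocity addition: v_total = v_object + v_platform
v_total = 20 + 1
v_total = 21 m/s

21 m/s


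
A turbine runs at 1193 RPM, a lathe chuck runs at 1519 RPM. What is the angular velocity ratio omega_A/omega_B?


Given: RPM_A = 1193, RPM_B = 1519
omega = 2*pi*RPM/60, so omega_A/omega_B = RPM_A / RPM_B
omega_A/omega_B = 1193 / 1519
omega_A/omega_B = 1193/1519

1193/1519


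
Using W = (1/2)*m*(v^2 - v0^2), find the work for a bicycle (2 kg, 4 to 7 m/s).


Given: m = 2 kg, v0 = 4 m/s, v = 7 m/s
Using W = (1/2)*m*(v^2 - v0^2)
v^2 = 7^2 = 49
v0^2 = 4^2 = 16
v^2 - v0^2 = 49 - 16 = 33
W = (1/2)*2*33 = 33 J

33 J


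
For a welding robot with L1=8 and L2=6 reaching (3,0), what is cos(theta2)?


Given: L1 = 8, L2 = 6, target (x, y) = (3, 0)
Using cos(theta2) = (x^2 + y^2 - L1^2 - L2^2) / (2*L1*L2)
x^2 + y^2 = 3^2 + 0 = 9
L1^2 + L2^2 = 64 + 36 = 100
Numerator = 9 - 100 = -91
Denominator = 2*8*6 = 96
cos(theta2) = -91/96 = -91/96

-91/96


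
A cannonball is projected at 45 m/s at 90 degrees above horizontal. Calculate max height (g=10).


Given: v0 = 45 m/s, theta = 90 deg, g = 10 m/s^2
sin^2(90) = 1
Using H = v0^2 * sin^2(theta) / (2*g)
H = 45^2 * 1 / (2*10)
H = 2025 * 1 / 20
H = 2025 / 20
H = 405/4 m

405/4 m


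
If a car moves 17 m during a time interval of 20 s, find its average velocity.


Given: distance d = 17 m, time t = 20 s
Using v = d / t
v = 17 / 20
v = 17/20 m/s

17/20 m/s


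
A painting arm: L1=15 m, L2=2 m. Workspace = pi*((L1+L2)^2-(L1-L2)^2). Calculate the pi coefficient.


Given: L1 = 15, L2 = 2
(L1+L2)^2 = (17)^2 = 289
(L1-L2)^2 = (13)^2 = 169
Difference = 289 - 169 = 120
This equals 4*L1*L2 = 4*15*2 = 120
Workspace area = 120*pi

120


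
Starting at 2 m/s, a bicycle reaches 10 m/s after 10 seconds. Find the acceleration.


Given: initial velocity v0 = 2 m/s, final velocity v = 10 m/s, time t = 10 s
Using a = (v - v0) / t
a = (10 - 2) / 10
a = 8 / 10
a = 4/5 m/s^2

4/5 m/s^2


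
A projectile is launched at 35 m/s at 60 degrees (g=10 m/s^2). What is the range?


Given: v0 = 35 m/s, theta = 60 deg, g = 10 m/s^2
sin(2*60) = sin(120) = sqrt(3)/2
Using R = v0^2 * sin(2*theta) / g
R = 35^2 * (sqrt(3)/2) / 10
R = 1225 * sqrt(3) / 20
R = 245/4*sqrt(3) m

245/4*sqrt(3) m


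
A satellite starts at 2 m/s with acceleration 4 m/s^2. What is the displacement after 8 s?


Given: v0 = 2 m/s, a = 4 m/s^2, t = 8 s
Using s = v0*t + (1/2)*a*t^2
s = 2*8 + (1/2)*4*8^2
s = 16 + (1/2)*256
s = 16 + 128
s = 144

144 m


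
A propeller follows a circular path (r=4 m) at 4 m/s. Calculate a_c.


Given: v = 4 m/s, r = 4 m
Using a_c = v^2 / r
a_c = 4^2 / 4
a_c = 16 / 4
a_c = 4 m/s^2

4 m/s^2


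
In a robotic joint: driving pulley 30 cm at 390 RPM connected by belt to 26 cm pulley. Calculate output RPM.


Given: D1 = 30 cm, w1 = 390 RPM, D2 = 26 cm
Using D1*w1 = D2*w2
w2 = D1*w1 / D2
w2 = 30*390 / 26
w2 = 11700 / 26
w2 = 450 RPM

450 RPM


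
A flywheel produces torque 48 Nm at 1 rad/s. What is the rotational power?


Given: tau = 48 Nm, omega = 1 rad/s
Using P = tau * omega
P = 48 * 1
P = 48 W

48 W


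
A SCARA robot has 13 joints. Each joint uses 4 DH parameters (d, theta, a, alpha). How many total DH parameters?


Given: 13 joints, 4 DH parameters per joint (d, theta, a, alpha)
Total DH parameters = number_of_joints * 4
Total = 13 * 4
Total = 52

52


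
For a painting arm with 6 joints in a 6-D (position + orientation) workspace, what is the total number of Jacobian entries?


Given: task space dimension = 6, joints = 6
Jacobian is a 6 x 6 matrix
Total entries = rows * columns
Total = 6 * 6
Total = 36

36


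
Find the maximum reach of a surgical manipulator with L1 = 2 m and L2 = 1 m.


Given: L1 = 2 m, L2 = 1 m
For a 2-link planar arm, max reach = L1 + L2 (fully extended)
Max reach = 2 + 1
Max reach = 3 m

3 m


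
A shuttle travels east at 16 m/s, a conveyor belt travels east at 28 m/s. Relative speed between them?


Given: v_A = 16 m/s east, v_B = 28 m/s east
Both move in the same direction; relative speed = |v_A - v_B|
|16 - 28| = |-12|
= 12 m/s

12 m/s


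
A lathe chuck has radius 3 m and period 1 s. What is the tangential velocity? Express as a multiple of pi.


Given: radius r = 3 m, period T = 1 s
Using v = 2*pi*r / T
v = 2*pi*3 / 1
v = 6*pi / 1
v = 6*pi m/s

6*pi m/s


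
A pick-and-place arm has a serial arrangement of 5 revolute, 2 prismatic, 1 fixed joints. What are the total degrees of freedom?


Given: serial robot with 5 revolute, 2 prismatic, 1 fixed joints
DOF contribution per joint type: revolute=1, prismatic=1, spherical=3, fixed=0
DOF = 5*1 + 2*1 + 1*0
DOF = 7

7


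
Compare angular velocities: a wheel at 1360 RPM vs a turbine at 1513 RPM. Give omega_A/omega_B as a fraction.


Given: RPM_A = 1360, RPM_B = 1513
omega = 2*pi*RPM/60, so omega_A/omega_B = RPM_A / RPM_B
omega_A/omega_B = 1360 / 1513
omega_A/omega_B = 80/89

80/89


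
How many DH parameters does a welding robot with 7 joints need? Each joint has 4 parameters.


Given: 7 joints, 4 DH parameters per joint (d, theta, a, alpha)
Total DH parameters = number_of_joints * 4
Total = 7 * 4
Total = 28

28


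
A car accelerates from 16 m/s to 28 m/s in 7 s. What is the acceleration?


Given: initial velocity v0 = 16 m/s, final velocity v = 28 m/s, time t = 7 s
Using a = (v - v0) / t
a = (28 - 16) / 7
a = 12 / 7
a = 12/7 m/s^2

12/7 m/s^2


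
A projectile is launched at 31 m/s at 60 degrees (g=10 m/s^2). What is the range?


Given: v0 = 31 m/s, theta = 60 deg, g = 10 m/s^2
sin(2*60) = sin(120) = sqrt(3)/2
Using R = v0^2 * sin(2*theta) / g
R = 31^2 * (sqrt(3)/2) / 10
R = 961 * sqrt(3) / 20
R = 961/20*sqrt(3) m

961/20*sqrt(3) m


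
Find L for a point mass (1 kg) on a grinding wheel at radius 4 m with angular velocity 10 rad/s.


Given: m = 1 kg, r = 4 m, omega = 10 rad/s
For a point mass: I = m*r^2
I = 1*4^2 = 1*16 = 16
L = I*omega = 16*10
L = 160 kg*m^2/s

160 kg*m^2/s


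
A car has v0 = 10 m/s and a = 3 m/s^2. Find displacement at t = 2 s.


Given: v0 = 10 m/s, a = 3 m/s^2, t = 2 s
Using s = v0*t + (1/2)*a*t^2
s = 10*2 + (1/2)*3*2^2
s = 20 + (1/2)*12
s = 20 + 6
s = 26

26 m


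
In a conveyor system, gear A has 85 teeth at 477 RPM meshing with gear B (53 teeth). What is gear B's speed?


Given: N1 = 85 teeth, w1 = 477 RPM, N2 = 53 teeth
Using N1*w1 = N2*w2
w2 = N1*w1 / N2
w2 = 85*477 / 53
w2 = 40545 / 53
w2 = 765 RPM

765 RPM


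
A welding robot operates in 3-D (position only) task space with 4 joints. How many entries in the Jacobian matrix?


Given: task space dimension = 3, joints = 4
Jacobian is a 3 x 4 matrix
Total entries = rows * columns
Total = 3 * 4
Total = 12

12


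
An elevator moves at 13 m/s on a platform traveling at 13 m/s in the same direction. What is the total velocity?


Given: object velocity = 13 m/s, platform velocity = 13 m/s (same direction)
Using classical velocity addition: v_total = v_object + v_platform
v_total = 13 + 13
v_total = 26 m/s

26 m/s


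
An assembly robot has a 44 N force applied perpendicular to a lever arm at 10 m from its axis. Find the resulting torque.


Given: F = 44 N, r = 10 m, angle = 90 deg (perpendicular)
Using tau = F * r * sin(90)
sin(90) = 1
tau = 44 * 10 * 1
tau = 440 Nm

440 Nm


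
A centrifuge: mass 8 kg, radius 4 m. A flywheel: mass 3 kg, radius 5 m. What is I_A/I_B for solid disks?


Given: M1=8 kg, R1=4 m, M2=3 kg, R2=5 m
For a disk: I = (1/2)*M*R^2, so I_A/I_B = (M1*R1^2)/(M2*R2^2)
M1*R1^2 = 8*16 = 128
M2*R2^2 = 3*25 = 75
I_A/I_B = 128/75 = 128/75

128/75


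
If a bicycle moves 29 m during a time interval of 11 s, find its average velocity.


Given: distance d = 29 m, time t = 11 s
Using v = d / t
v = 29 / 11
v = 29/11 m/s

29/11 m/s


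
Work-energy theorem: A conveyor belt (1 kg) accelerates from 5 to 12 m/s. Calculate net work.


Given: m = 1 kg, v0 = 5 m/s, v = 12 m/s
Using W = (1/2)*m*(v^2 - v0^2)
v^2 = 12^2 = 144
v0^2 = 5^2 = 25
v^2 - v0^2 = 144 - 25 = 119
W = (1/2)*1*119 = 119/2 J

119/2 J


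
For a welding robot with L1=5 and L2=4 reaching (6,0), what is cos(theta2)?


Given: L1 = 5, L2 = 4, target (x, y) = (6, 0)
Using cos(theta2) = (x^2 + y^2 - L1^2 - L2^2) / (2*L1*L2)
x^2 + y^2 = 6^2 + 0 = 36
L1^2 + L2^2 = 25 + 16 = 41
Numerator = 36 - 41 = -5
Denominator = 2*5*4 = 40
cos(theta2) = -5/40 = -1/8

-1/8


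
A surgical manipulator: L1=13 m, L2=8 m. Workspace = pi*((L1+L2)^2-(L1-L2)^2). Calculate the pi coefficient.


Given: L1 = 13, L2 = 8
(L1+L2)^2 = (21)^2 = 441
(L1-L2)^2 = (5)^2 = 25
Difference = 441 - 25 = 416
This equals 4*L1*L2 = 4*13*8 = 416
Workspace area = 416*pi

416


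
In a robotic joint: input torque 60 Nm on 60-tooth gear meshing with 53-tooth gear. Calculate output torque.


Given: N1 = 60, N2 = 53, T1 = 60 Nm
Using T2/T1 = N2/N1
T2 = T1 * N2 / N1
T2 = 60 * 53 / 60
T2 = 3180 / 60
T2 = 53 Nm

53 Nm


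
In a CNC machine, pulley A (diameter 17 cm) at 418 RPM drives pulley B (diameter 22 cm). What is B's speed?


Given: D1 = 17 cm, w1 = 418 RPM, D2 = 22 cm
Using D1*w1 = D2*w2
w2 = D1*w1 / D2
w2 = 17*418 / 22
w2 = 7106 / 22
w2 = 323 RPM

323 RPM


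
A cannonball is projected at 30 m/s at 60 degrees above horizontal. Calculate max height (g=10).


Given: v0 = 30 m/s, theta = 60 deg, g = 10 m/s^2
sin^2(60) = 3/4
Using H = v0^2 * sin^2(theta) / (2*g)
H = 30^2 * 3/4 / (2*10)
H = 900 * 3/4 / 20
H = 675 / 20
H = 135/4 m

135/4 m


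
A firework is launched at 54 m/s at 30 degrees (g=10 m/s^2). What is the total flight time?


Given: v0 = 54 m/s, theta = 30 deg, g = 10 m/s^2
sin(30) = 1/2
Using T = 2*v0*sin(theta) / g
T = 2*54*1/2 / 10
T = 54 / 10
T = 27/5 s

27/5 s


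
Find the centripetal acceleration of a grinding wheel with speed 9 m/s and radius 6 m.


Given: v = 9 m/s, r = 6 m
Using a_c = v^2 / r
a_c = 9^2 / 6
a_c = 81 / 6
a_c = 27/2 m/s^2

27/2 m/s^2


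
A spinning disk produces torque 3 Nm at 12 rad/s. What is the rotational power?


Given: tau = 3 Nm, omega = 12 rad/s
Using P = tau * omega
P = 3 * 12
P = 36 W

36 W


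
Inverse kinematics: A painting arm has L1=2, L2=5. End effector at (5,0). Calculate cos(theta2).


Given: L1 = 2, L2 = 5, target (x, y) = (5, 0)
Using cos(theta2) = (x^2 + y^2 - L1^2 - L2^2) / (2*L1*L2)
x^2 + y^2 = 5^2 + 0 = 25
L1^2 + L2^2 = 4 + 25 = 29
Numerator = 25 - 29 = -4
Denominator = 2*2*5 = 20
cos(theta2) = -4/20 = -1/5

-1/5


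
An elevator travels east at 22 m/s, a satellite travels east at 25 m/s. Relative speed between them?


Given: v_A = 22 m/s east, v_B = 25 m/s east
Both move in the same direction; relative speed = |v_A - v_B|
|22 - 25| = |-3|
= 3 m/s

3 m/s


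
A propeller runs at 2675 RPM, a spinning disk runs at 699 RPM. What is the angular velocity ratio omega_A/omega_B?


Given: RPM_A = 2675, RPM_B = 699
omega = 2*pi*RPM/60, so omega_A/omega_B = RPM_A / RPM_B
omega_A/omega_B = 2675 / 699
omega_A/omega_B = 2675/699

2675/699


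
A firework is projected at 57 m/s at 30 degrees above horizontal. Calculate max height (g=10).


Given: v0 = 57 m/s, theta = 30 deg, g = 10 m/s^2
sin^2(30) = 1/4
Using H = v0^2 * sin^2(theta) / (2*g)
H = 57^2 * 1/4 / (2*10)
H = 3249 * 1/4 / 20
H = 3249/4 / 20
H = 3249/80 m

3249/80 m


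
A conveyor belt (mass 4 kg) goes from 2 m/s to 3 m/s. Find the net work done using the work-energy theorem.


Given: m = 4 kg, v0 = 2 m/s, v = 3 m/s
Using W = (1/2)*m*(v^2 - v0^2)
v^2 = 3^2 = 9
v0^2 = 2^2 = 4
v^2 - v0^2 = 9 - 4 = 5
W = (1/2)*4*5 = 10 J

10 J


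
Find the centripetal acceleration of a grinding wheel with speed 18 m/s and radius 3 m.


Given: v = 18 m/s, r = 3 m
Using a_c = v^2 / r
a_c = 18^2 / 3
a_c = 324 / 3
a_c = 108 m/s^2

108 m/s^2


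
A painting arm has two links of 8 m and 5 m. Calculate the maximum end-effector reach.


Given: L1 = 8 m, L2 = 5 m
For a 2-link planar arm, max reach = L1 + L2 (fully extended)
Max reach = 8 + 5
Max reach = 13 m

13 m


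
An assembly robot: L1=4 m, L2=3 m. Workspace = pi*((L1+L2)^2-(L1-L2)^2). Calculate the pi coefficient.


Given: L1 = 4, L2 = 3
(L1+L2)^2 = (7)^2 = 49
(L1-L2)^2 = (1)^2 = 1
Difference = 49 - 1 = 48
This equals 4*L1*L2 = 4*4*3 = 48
Workspace area = 48*pi

48


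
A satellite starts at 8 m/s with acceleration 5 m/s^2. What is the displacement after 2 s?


Given: v0 = 8 m/s, a = 5 m/s^2, t = 2 s
Using s = v0*t + (1/2)*a*t^2
s = 8*2 + (1/2)*5*2^2
s = 16 + (1/2)*20
s = 16 + 10
s = 26

26 m


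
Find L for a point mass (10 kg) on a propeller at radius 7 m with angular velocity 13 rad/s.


Given: m = 10 kg, r = 7 m, omega = 13 rad/s
For a point mass: I = m*r^2
I = 10*7^2 = 10*49 = 490
L = I*omega = 490*13
L = 6370 kg*m^2/s

6370 kg*m^2/s


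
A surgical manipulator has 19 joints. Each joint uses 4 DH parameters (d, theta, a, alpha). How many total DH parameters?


Given: 19 joints, 4 DH parameters per joint (d, theta, a, alpha)
Total DH parameters = number_of_joints * 4
Total = 19 * 4
Total = 76

76


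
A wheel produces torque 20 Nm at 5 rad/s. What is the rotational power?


Given: tau = 20 Nm, omega = 5 rad/s
Using P = tau * omega
P = 20 * 5
P = 100 W

100 W


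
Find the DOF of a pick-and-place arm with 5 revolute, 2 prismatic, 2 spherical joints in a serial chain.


Given: serial robot with 5 revolute, 2 prismatic, 2 spherical joints
DOF contribution per joint type: revolute=1, prismatic=1, spherical=3, fixed=0
DOF = 5*1 + 2*1 + 2*3
DOF = 13

13


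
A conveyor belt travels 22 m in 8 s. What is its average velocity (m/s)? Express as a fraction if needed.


Given: distance d = 22 m, time t = 8 s
Using v = d / t
v = 22 / 8
v = 11/4 m/s

11/4 m/s


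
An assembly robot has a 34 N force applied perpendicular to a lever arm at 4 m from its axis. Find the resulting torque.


Given: F = 34 N, r = 4 m, angle = 90 deg (perpendicular)
Using tau = F * r * sin(90)
sin(90) = 1
tau = 34 * 4 * 1
tau = 136 Nm

136 Nm


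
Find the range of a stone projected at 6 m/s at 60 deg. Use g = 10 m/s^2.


Given: v0 = 6 m/s, theta = 60 deg, g = 10 m/s^2
sin(2*60) = sin(120) = sqrt(3)/2
Using R = v0^2 * sin(2*theta) / g
R = 6^2 * (sqrt(3)/2) / 10
R = 36 * sqrt(3) / 20
R = 9/5*sqrt(3) m

9/5*sqrt(3) m


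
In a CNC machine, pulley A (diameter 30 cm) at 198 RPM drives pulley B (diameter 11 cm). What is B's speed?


Given: D1 = 30 cm, w1 = 198 RPM, D2 = 11 cm
Using D1*w1 = D2*w2
w2 = D1*w1 / D2
w2 = 30*198 / 11
w2 = 5940 / 11
w2 = 540 RPM

540 RPM


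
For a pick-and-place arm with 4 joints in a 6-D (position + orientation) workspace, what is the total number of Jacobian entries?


Given: task space dimension = 6, joints = 4
Jacobian is a 6 x 4 matrix
Total entries = rows * columns
Total = 6 * 4
Total = 24

24


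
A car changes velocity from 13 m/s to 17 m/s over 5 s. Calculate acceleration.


Given: initial velocity v0 = 13 m/s, final velocity v = 17 m/s, time t = 5 s
Using a = (v - v0) / t
a = (17 - 13) / 5
a = 4 / 5
a = 4/5 m/s^2

4/5 m/s^2


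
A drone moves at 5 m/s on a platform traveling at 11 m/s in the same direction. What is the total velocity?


Given: object velocity = 5 m/s, platform velocity = 11 m/s (same direction)
Using classical velocity addition: v_total = v_object + v_platform
v_total = 5 + 11
v_total = 16 m/s

16 m/s
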